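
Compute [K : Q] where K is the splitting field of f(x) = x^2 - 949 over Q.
[K : Q] = 2

f(x) = x^2 - 949 factors as (x - √949)(x + √949). The splitting field is K = Q(√949). Since 949 is squarefree and > 1, it is not a perfect square, so x^2 - 949 is irreducible over Q and [Q(√949) : Q] = 2. Hence [K : Q] = 2.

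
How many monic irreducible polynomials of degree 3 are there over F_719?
There are 123898080 monic irreducible polynomials of degree 3 over F_719

Each element of F_{719^3} that lies in no proper subfield is a root of exactly one monic irreducible of degree 3 over F_719, and each such polynomial has 3 distinct roots in F_{719^3}. By Möbius inversion the count is N_719(3) = (1/3) Σ_{d|3} μ(3/d) · 719^d = (1/3)(μ(3)·719^1 + μ(1)·719^3) = 371694240/3 = 123898080.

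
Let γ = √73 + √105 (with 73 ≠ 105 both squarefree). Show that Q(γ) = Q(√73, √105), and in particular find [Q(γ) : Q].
[Q(γ) : Q] = 4 (equivalently, Q(γ) = Q(√73, √105))

Obviously Q(γ) ⊆ Q(√73, √105), and [Q(√73, √105):Q] = 4 (since 73, 105 are distinct squarefree integers > 1 with 7665 not a perfect square). To show equality we compute the minimal polynomial of γ. From γ = √73 + √105: γ^2 = 73 + 2√(7665) + 105 = 178 + 2√(7665), so γ^2 - 178 = 2√(7665); squaring, (γ^2 - 178)^2 = 4·7665, i.e. γ^4 - 356γ^2 + 31684 - 30660 = 0, i.e. γ^4 - 356γ^2 + 1024 = 0. So γ is a root of x^4 - 356x^2 + 1024. This polynomial is irreducible over Q: it has no rational root (each ±√73 ± √105 is irrational), and any factorization into two quadratics over Q would force √(7665) ∈ Q (pairing opposite roots) or √73, √105 ∈ Q (other pairings), all impossible. Hence [Q(γ):Q] = 4 = [Q(√73, √105):Q], so Q(γ) = Q(√73, √105).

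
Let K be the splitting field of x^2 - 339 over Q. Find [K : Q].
[K : Q] = 2

f(x) = x^2 - 339 factors as (x - √339)(x + √339). The splitting field is K = Q(√339). Since 339 is squarefree and > 1, it is not a perfect square, so x^2 - 339 is irreducible over Q and [Q(√339) : Q] = 2. Hence [K : Q] = 2.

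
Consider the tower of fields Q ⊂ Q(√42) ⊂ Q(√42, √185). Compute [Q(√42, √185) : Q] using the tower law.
[Q(√42, √185) : Q] = 4

[Q(√42):Q] = 2 (min poly x^2 - 42, irreducible since 42 is squarefree > 1). For the top step, suppose √185 ∈ Q(√42), say √185 = c + d√42 with c, d ∈ Q. Squaring: 185 = c^2 + 42d^2 + 2cd√42. Since √42 ∉ Q this forces 2cd = 0. If d = 0 then √185 = c ∈ Q, contradicting 185 squarefree > 1. If c = 0 then 185 = 42d^2, so 42·185 = (42d)^2 is a perfect square in Q — but 42·185 = 7770 is not a perfect square (since 42 and 185 are distinct squarefree integers). Contradiction. Hence √185 ∉ Q(√42), so x^2 - 185 stays irreducible over Q(√42) and [Q(√42, √185) : Q(√42)] = 2. By the tower law, [Q(√42, √185) : Q] = 2 · 2 = 4.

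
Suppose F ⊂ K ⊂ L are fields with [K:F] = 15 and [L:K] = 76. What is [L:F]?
[L:F] = 1140

The tower law says that for any tower of field extensions F ⊂ K ⊂ L with finite degrees, [L:F] = [L:K] · [K:F]. Here this gives [L:F] = 76 · 15 = 1140.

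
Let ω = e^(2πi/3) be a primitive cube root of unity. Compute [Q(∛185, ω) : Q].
[Q(∛185, ω) : Q] = 6

[Q(∛185):Q] = 3 (min poly x^3 - 185, irreducible since 185 is not a perfect cube). [Q(ω):Q] = 2 (min poly x^2 + x + 1). Since Q(∛185) ⊂ R and ω ∉ R, we have ω ∉ Q(∛185), so x^2 + x + 1 remains irreducible over Q(∛185) and [Q(∛185, ω) : Q(∛185)] = 2. By the tower law, [Q(∛185, ω) : Q] = 3 · 2 = 6. (In fact Q(∛185, ω) is the splitting field of x^3 - 185 over Q.)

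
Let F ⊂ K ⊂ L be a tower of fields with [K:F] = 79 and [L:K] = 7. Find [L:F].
[L:F] = 553

The tower law says that for any tower of field extensions F ⊂ K ⊂ L with finite degrees, [L:F] = [L:K] · [K:F]. Here this gives [L:F] = 7 · 79 = 553.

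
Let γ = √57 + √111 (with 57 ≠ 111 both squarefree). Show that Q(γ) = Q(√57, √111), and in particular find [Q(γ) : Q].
[Q(γ) : Q] = 4 (equivalently, Q(γ) = Q(√57, √111))

Obviously Q(γ) ⊆ Q(√57, √111), and [Q(√57, √111):Q] = 4 (since 57, 111 are distinct squarefree integers > 1 with 6327 not a perfect square). To show equality we compute the minimal polynomial of γ. From γ = √57 + √111: γ^2 = 57 + 2√(6327) + 111 = 168 + 2√(6327), so γ^2 - 168 = 2√(6327); squaring, (γ^2 - 168)^2 = 4·6327, i.e. γ^4 - 336γ^2 + 28224 - 25308 = 0, i.e. γ^4 - 336γ^2 + 2916 = 0. So γ is a root of x^4 - 336x^2 + 2916. This polynomial is irreducible over Q: it has no rational root (each ±√57 ± √111 is irrational), and any factorization into two quadratics over Q would force √(6327) ∈ Q (pairing opposite roots) or √57, √111 ∈ Q (other pairings), all impossible. Hence [Q(γ):Q] = 4 = [Q(√57, √111):Q], so Q(γ) = Q(√57, √111).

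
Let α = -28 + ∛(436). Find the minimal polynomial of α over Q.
m_α(x) = x^3 + 84x^2 + 2352x + 21516

Set β = α + 28 = ∛(436), so β^3 = 436. Then (α + 28)^3 - 436 = 0, i.e. α is a root of g(x) = (x + 28)^3 - 436 = x^3 + 84x^2 + 2352x + 21516. Since g(x) = h(x + 28) where h(x) = x^3 - 436, and h is irreducible over Q (because 436 is not a perfect cube, so h has no rational root, and a monic cubic with no rational root is irreducible), g is also irreducible (irreducibility is preserved under the substitution x → x + 28). Hence m_α(x) = x^3 + 84x^2 + 2352x + 21516.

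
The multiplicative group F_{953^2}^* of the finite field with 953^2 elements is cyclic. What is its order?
|F_{953^2}^*| = 908208

F_{953^2} has 953^2 = 908209 elements; its multiplicative group consists of all nonzero elements, so |F_{953^2}^*| = 908209 - 1 = 908208. (It is cyclic since any finite subgroup of the multiplicative group of a field is cyclic.)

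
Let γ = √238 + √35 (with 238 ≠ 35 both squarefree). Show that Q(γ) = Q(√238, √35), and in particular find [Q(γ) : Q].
[Q(γ) : Q] = 4 (equivalently, Q(γ) = Q(√238, √35))

Obviously Q(γ) ⊆ Q(√238, √35), and [Q(√238, √35):Q] = 4 (since 238, 35 are distinct squarefree integers > 1 with 8330 not a perfect square). To show equality we compute the minimal polynomial of γ. From γ = √238 + √35: γ^2 = 238 + 2√(8330) + 35 = 273 + 2√(8330), so γ^2 - 273 = 2√(8330); squaring, (γ^2 - 273)^2 = 4·8330, i.e. γ^4 - 546γ^2 + 74529 - 33320 = 0, i.e. γ^4 - 546γ^2 + 41209 = 0. So γ is a root of x^4 - 546x^2 + 41209. This polynomial is irreducible over Q: it has no rational root (each ±√238 ± √35 is irrational), and any factorization into two quadratics over Q would force √(8330) ∈ Q (pairing opposite roots) or √238, √35 ∈ Q (other pairings), all impossible. Hence [Q(γ):Q] = 4 = [Q(√238, √35):Q], so Q(γ) = Q(√238, √35).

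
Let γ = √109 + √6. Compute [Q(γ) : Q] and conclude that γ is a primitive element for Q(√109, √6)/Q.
[Q(γ) : Q] = 4 (equivalently, Q(γ) = Q(√109, √6))

Obviously Q(γ) ⊆ Q(√109, √6), and [Q(√109, √6):Q] = 4 (since 109, 6 are distinct squarefree integers > 1 with 654 not a perfect square). To show equality we compute the minimal polynomial of γ. From γ = √109 + √6: γ^2 = 109 + 2√(654) + 6 = 115 + 2√(654), so γ^2 - 115 = 2√(654); squaring, (γ^2 - 115)^2 = 4·654, i.e. γ^4 - 230γ^2 + 13225 - 2616 = 0, i.e. γ^4 - 230γ^2 + 10609 = 0. So γ is a root of x^4 - 230x^2 + 10609. This polynomial is irreducible over Q: it has no rational root (each ±√109 ± √6 is irrational), and any factorization into two quadratics over Q would force √(654) ∈ Q (pairing opposite roots) or √109, √6 ∈ Q (other pairings), all impossible. Hence [Q(γ):Q] = 4 = [Q(√109, √6):Q], so Q(γ) = Q(√109, √6).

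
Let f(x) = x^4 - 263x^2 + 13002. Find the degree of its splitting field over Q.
[K : Q] = 4

Solving the quadratic in x^2: x^2 = (263 ± √(263^2 - 4·13002))/2 = (263 ± √17161)/2 = (263 ± 131)/2, giving x^2 = 197 or x^2 = 66. So f(x) = (x^2 - 197)(x^2 - 66) and the roots of f are ±√197, ±√66. Hence the splitting field is K = Q(√197, √66). Since 197 and 66 are distinct squarefree integers > 1, their product 13002 is not a perfect square, so √66 ∉ Q(√197). By the tower law [K:Q] = [Q(√197,√66):Q(√197)] · [Q(√197):Q] = 2 · 2 = 4.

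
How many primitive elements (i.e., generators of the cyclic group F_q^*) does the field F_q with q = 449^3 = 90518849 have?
There are φ(90518848) = 38375424 primitive elements

F_q^* is cyclic of order q - 1 = 90518848. A cyclic group of order m has exactly φ(m) generators. Here m = 90518848 = 2^6 · 7 · 97 · 2083, so the number of primitive elements is φ(90518848) = 38375424.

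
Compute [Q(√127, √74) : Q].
[Q(√127, √74) : Q] = 4

[Q(√127):Q] = 2 (min poly x^2 - 127, irreducible since 127 is squarefree > 1). For the top step, suppose √74 ∈ Q(√127), say √74 = c + d√127 with c, d ∈ Q. Squaring: 74 = c^2 + 127d^2 + 2cd√127. Since √127 ∉ Q this forces 2cd = 0. If d = 0 then √74 = c ∈ Q, contradicting 74 squarefree > 1. If c = 0 then 74 = 127d^2, so 127·74 = (127d)^2 is a perfect square in Q — but 127·74 = 9398 is not a perfect square (since 127 and 74 are distinct squarefree integers). Contradiction. Hence √74 ∉ Q(√127), so x^2 - 74 stays irreducible over Q(√127) and [Q(√127, √74) : Q(√127)] = 2. By the tower law, [Q(√127, √74) : Q] = 2 · 2 = 4.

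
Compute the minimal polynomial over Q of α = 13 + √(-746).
m_α(x) = x^2 - 26x + 915

From α - 13 = √(-746), squaring gives (α - 13)^2 = -746, i.e. α^2 - 26α + 169 = -746, so α^2 - 26α + 915 = 0. The discriminant of x^2 - 26x + 915 is (-26)^2 - 4·(915) = 676 - 3660 = -2984, and 4·(-746) is not a perfect square in Q since -746 is squarefree and ≠ 1. Hence x^2 - 26x + 915 is irreducible over Q and is the minimal polynomial of α.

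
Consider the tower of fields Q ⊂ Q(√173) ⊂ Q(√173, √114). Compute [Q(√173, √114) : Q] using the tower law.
[Q(√173, √114) : Q] = 4

[Q(√173):Q] = 2 (min poly x^2 - 173, irreducible since 173 is squarefree > 1). For the top step, suppose √114 ∈ Q(√173), say √114 = c + d√173 with c, d ∈ Q. Squaring: 114 = c^2 + 173d^2 + 2cd√173. Since √173 ∉ Q this forces 2cd = 0. If d = 0 then √114 = c ∈ Q, contradicting 114 squarefree > 1. If c = 0 then 114 = 173d^2, so 173·114 = (173d)^2 is a perfect square in Q — but 173·114 = 19722 is not a perfect square (since 173 and 114 are distinct squarefree integers). Contradiction. Hence √114 ∉ Q(√173), so x^2 - 114 stays irreducible over Q(√173) and [Q(√173, √114) : Q(√173)] = 2. By the tower law, [Q(√173, √114) : Q] = 2 · 2 = 4.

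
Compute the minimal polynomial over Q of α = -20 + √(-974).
m_α(x) = x^2 + 40x + 1374

From α + 20 = √(-974), squaring gives (α + 20)^2 = -974, i.e. α^2 + 40α + 400 = -974, so α^2 + 40α + 1374 = 0. The discriminant of x^2 + 40x + 1374 is (40)^2 - 4·(1374) = 1600 - 5496 = -3896, and 4·(-974) is not a perfect square in Q since -974 is squarefree and ≠ 1. Hence x^2 + 40x + 1374 is irreducible over Q and is the minimal polynomial of α.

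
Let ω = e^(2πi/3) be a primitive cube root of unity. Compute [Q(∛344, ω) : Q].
[Q(∛344, ω) : Q] = 6

[Q(∛344):Q] = 3 (min poly x^3 - 344, irreducible since 344 is not a perfect cube). [Q(ω):Q] = 2 (min poly x^2 + x + 1). Since Q(∛344) ⊂ R and ω ∉ R, we have ω ∉ Q(∛344), so x^2 + x + 1 remains irreducible over Q(∛344) and [Q(∛344, ω) : Q(∛344)] = 2. By the tower law, [Q(∛344, ω) : Q] = 3 · 2 = 6. (In fact Q(∛344, ω) is the splitting field of x^3 - 344 over Q.)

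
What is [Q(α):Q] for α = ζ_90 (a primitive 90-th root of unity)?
[Q(α):Q] = 24

The minimal polynomial of ζ_90 over Q is the 90-th cyclotomic polynomial Φ_90(x), which is irreducible over Q and has degree φ(90) = 24. Hence [Q(α):Q] = φ(90) = 24.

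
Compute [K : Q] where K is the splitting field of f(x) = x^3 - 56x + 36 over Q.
[K : Q] = 6

By the rational root test, any rational root of the monic integer polynomial f(x) = x^3 - 56x + 36 must be an integer dividing the constant term 36, i.e. one of ±{1, 2, 3, 4, 6, 9, 12, 18, 36}. Evaluating: f(1) = -19, f(-1) = 91, f(2) = -68, f(-2) = 140, f(3) = -105, f(-3) = 177, f(4) = -124, f(-4) = 196, f(6) = -84, f(-6) = 156, f(9) = 261, f(-9) = -189, f(12) = 1092, f(-12) = -1020, f(18) = 4860, f(-18) = -4788, f(36) = 44676, f(-36) = -44604; none is 0, so f has no rational root and is therefore irreducible over Q (a cubic with no linear factor over a field is irreducible). For an irreducible cubic, the Galois group is A_3 or S_3 according as the discriminant disc(f) = -4a^3 - 27b^2 = -4·(-56)^3 - 27·(36)^2 = 667472 is or is not a square in Q. Here disc(f) = 667472 is not a perfect square in Q, so the Galois group of f over Q is not contained in A_3 and must be all of S_3. The splitting field has degree |S_3| = 6 over Q, so [K : Q] = 6.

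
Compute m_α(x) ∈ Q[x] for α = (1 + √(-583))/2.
m_α(x) = x^2 - x + 146

From 2α - 1 = √(-583), squaring gives (2α - 1)^2 = -583, i.e. 4α^2 - 4α + 1 = -583, so α^2 - α + (1 + 583)/4 = 0. Since -583 ≡ 1 (mod 4), (1 + 583)/4 = 146 ∈ Z. The polynomial x^2 - x + 146 has discriminant 1 - 4·(146) = -583, which is not a perfect square in Q (d = -583 is squarefree and ≠ 1), so x^2 - x + 146 is irreducible over Q. It is the minimal polynomial of α.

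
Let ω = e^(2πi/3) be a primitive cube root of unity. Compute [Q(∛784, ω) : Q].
[Q(∛784, ω) : Q] = 6

[Q(∛784):Q] = 3 (min poly x^3 - 784, irreducible since 784 is not a perfect cube). [Q(ω):Q] = 2 (min poly x^2 + x + 1). Since Q(∛784) ⊂ R and ω ∉ R, we have ω ∉ Q(∛784), so x^2 + x + 1 remains irreducible over Q(∛784) and [Q(∛784, ω) : Q(∛784)] = 2. By the tower law, [Q(∛784, ω) : Q] = 3 · 2 = 6. (In fact Q(∛784, ω) is the splitting field of x^3 - 784 over Q.)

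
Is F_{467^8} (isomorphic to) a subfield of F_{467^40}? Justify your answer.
Yes: F_{467^8} is a subfield of F_{467^40}

F_{p^m} embeds in F_{p^n} iff m | n (since F_{p^n} is the splitting field of x^(p^n) - x, and F_{p^m} ⊂ F_{p^n} forces p^n to be a power of p^m, i.e. m | n; conversely if m | n then every root of x^(p^m) - x is a root of x^(p^n) - x). Here 8 | 40 (since 40 = 5·8), so F_{467^8} is a subfield of F_{467^40}, and [F_{467^40} : F_{467^8}] = 40/8 = 5.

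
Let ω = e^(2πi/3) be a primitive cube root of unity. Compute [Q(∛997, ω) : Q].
[Q(∛997, ω) : Q] = 6

[Q(∛997):Q] = 3 (min poly x^3 - 997, irreducible since 997 is not a perfect cube). [Q(ω):Q] = 2 (min poly x^2 + x + 1). Since Q(∛997) ⊂ R and ω ∉ R, we have ω ∉ Q(∛997), so x^2 + x + 1 remains irreducible over Q(∛997) and [Q(∛997, ω) : Q(∛997)] = 2. By the tower law, [Q(∛997, ω) : Q] = 3 · 2 = 6. (In fact Q(∛997, ω) is the splitting field of x^3 - 997 over Q.)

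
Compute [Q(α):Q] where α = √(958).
[Q(α):Q] = 2

[Q(α):Q] equals the degree of the minimal polynomial of α. Here α^2 = 958 and x^2 - 958 is irreducible (d = 958 is squarefree, ≠ 1, hence not a square), so deg(m_α) = 2. Thus [Q(α):Q] = 2.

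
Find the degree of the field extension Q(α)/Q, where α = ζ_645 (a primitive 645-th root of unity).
[Q(α):Q] = 336

The minimal polynomial of ζ_645 over Q is the 645-th cyclotomic polynomial Φ_645(x), which is irreducible over Q and has degree φ(645) = 336. Hence [Q(α):Q] = φ(645) = 336.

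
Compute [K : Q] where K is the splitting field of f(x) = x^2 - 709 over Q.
[K : Q] = 2

f(x) = x^2 - 709 factors as (x - √709)(x + √709). The splitting field is K = Q(√709). Since 709 is squarefree and > 1, it is not a perfect square, so x^2 - 709 is irreducible over Q and [Q(√709) : Q] = 2. Hence [K : Q] = 2.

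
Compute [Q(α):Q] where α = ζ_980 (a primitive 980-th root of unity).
[Q(α):Q] = 336

The minimal polynomial of ζ_980 over Q is the 980-th cyclotomic polynomial Φ_980(x), which is irreducible over Q and has degree φ(980) = 336. Hence [Q(α):Q] = φ(980) = 336.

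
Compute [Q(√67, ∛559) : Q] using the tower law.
[Q(√67, ∛559) : Q] = 6

Let L = Q(√67, ∛559). Since Q(√67) ⊂ L and [Q(√67):Q] = 2, the tower law gives 2 | [L:Q]. Likewise Q(∛559) ⊂ L with [Q(∛559):Q] = 3 (because 559 is not a perfect cube), so 3 | [L:Q]. As gcd(2,3) = 1, [L:Q] is divisible by 6. Conversely L is generated over Q by √67 and ∛559, so [L:Q] ≤ 2·3 = 6. Therefore [Q(√67, ∛559) : Q] = 6.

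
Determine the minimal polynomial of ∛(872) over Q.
m_α(x) = x^3 - 872

α satisfies α^3 = 872, so x^3 - 872 annihilates α. By the rational root test, a rational root p/q (in lowest terms) of x^3 - 872 would satisfy p^3 = 872 q^3, forcing q = 1 and p^3 = 872; but 872 is not a perfect cube, contradiction. A monic cubic over Q with no rational root is irreducible (any nontrivial factorization would include a linear factor). Hence x^3 - 872 is the minimal polynomial of α, and in particular [Q(α):Q] = 3.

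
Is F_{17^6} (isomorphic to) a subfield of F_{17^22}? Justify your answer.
No: F_{17^6} is not a subfield of F_{17^22}

F_{p^m} embeds in F_{p^n} iff m | n. Here 6 ∤ 22 (since 22 = 3·6 + 4 with remainder 4 ≠ 0), so F_{17^6} is not a subfield of F_{17^22}. Equivalently: if it were, the tower law would give 6 = [F_{17^6}:F_17] dividing [F_{17^22}:F_17] = 22, contradiction.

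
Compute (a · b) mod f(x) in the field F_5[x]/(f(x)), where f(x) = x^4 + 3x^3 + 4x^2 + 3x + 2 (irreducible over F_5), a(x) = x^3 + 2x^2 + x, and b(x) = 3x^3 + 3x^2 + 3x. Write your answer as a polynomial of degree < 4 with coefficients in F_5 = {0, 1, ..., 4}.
a · b ≡ 2x^2 (mod f(x))

Multiply in F_5[x]: a(x)·b(x) = (x^3 + 2x^2 + x)·(3x^3 + 3x^2 + 3x) = 3x^6 + 4x^5 + 2x^4 + 4x^3 + 3x^2. This has degree ≥ 4, so divide by f(x) over F_5: 3x^6 + 4x^5 + 2x^4 + 4x^3 + 3x^2 = (3x^2)·(x^4 + 3x^3 + 4x^2 + 3x + 2) + (2x^2). Hence a·b ≡ 2x^2 (mod f). (F_5[x]/(f) is a field with 5^4 = 625 elements since f is irreducible of degree 4.)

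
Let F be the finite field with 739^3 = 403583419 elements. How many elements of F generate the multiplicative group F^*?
There are φ(403583418) = 112492800 primitive elements

F_q^* is cyclic of order q - 1 = 403583418. A cyclic group of order m has exactly φ(m) generators. Here m = 403583418 = 2 · 3^3 · 7 · 41 · 26041, so the number of primitive elements is φ(403583418) = 112492800.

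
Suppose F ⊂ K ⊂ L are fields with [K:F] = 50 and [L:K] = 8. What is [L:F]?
[L:F] = 400

The tower law says that for any tower of field extensions F ⊂ K ⊂ L with finite degrees, [L:F] = [L:K] · [K:F]. Here this gives [L:F] = 8 · 50 = 400.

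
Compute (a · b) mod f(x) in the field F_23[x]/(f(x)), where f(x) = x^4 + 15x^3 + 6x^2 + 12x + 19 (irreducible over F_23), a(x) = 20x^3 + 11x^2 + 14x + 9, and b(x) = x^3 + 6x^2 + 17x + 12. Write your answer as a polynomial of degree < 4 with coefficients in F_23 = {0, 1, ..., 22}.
a · b ≡ 8x^3 + 12x^2 + 10x + 17 (mod f(x))

Multiply in F_23[x]: a(x)·b(x) = (20x^3 + 11x^2 + 14x + 9)·(x^3 + 6x^2 + 17x + 12) = 20x^6 + 16x^5 + 6x^4 + 14x^3 + 10x^2 + 22x + 16. This has degree ≥ 4, so divide by f(x) over F_23: 20x^6 + 16x^5 + 6x^4 + 14x^3 + 10x^2 + 22x + 16 = (20x^2 + 15x + 6)·(x^4 + 15x^3 + 6x^2 + 12x + 19) + (8x^3 + 12x^2 + 10x + 17). Hence a·b ≡ 8x^3 + 12x^2 + 10x + 17 (mod f). (F_23[x]/(f) is a field with 23^4 = 279841 elements since f is irreducible of degree 4.)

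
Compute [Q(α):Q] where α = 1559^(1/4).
[Q(α):Q] = 4

α is a root of x^4 - 1559. By Eisenstein's criterion at the prime p = 1559 (which divides the constant term 1559 but p^2 = 2430481 does not, since 1559 is squarefree), x^4 - 1559 is irreducible over Q. Hence [Q(α):Q] = 4.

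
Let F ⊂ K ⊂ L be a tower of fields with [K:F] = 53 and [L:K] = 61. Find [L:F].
[L:F] = 3233

The tower law says that for any tower of field extensions F ⊂ K ⊂ L with finite degrees, [L:F] = [L:K] · [K:F]. Here this gives [L:F] = 61 · 53 = 3233.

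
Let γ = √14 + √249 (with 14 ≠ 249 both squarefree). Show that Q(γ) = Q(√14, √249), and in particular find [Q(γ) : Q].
[Q(γ) : Q] = 4 (equivalently, Q(γ) = Q(√14, √249))

Obviously Q(γ) ⊆ Q(√14, √249), and [Q(√14, √249):Q] = 4 (since 14, 249 are distinct squarefree integers > 1 with 3486 not a perfect square). To show equality we compute the minimal polynomial of γ. From γ = √14 + √249: γ^2 = 14 + 2√(3486) + 249 = 263 + 2√(3486), so γ^2 - 263 = 2√(3486); squaring, (γ^2 - 263)^2 = 4·3486, i.e. γ^4 - 526γ^2 + 69169 - 13944 = 0, i.e. γ^4 - 526γ^2 + 55225 = 0. So γ is a root of x^4 - 526x^2 + 55225. This polynomial is irreducible over Q: it has no rational root (each ±√14 ± √249 is irrational), and any factorization into two quadratics over Q would force √(3486) ∈ Q (pairing opposite roots) or √14, √249 ∈ Q (other pairings), all impossible. Hence [Q(γ):Q] = 4 = [Q(√14, √249):Q], so Q(γ) = Q(√14, √249).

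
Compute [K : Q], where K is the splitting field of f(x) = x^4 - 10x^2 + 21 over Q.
[K : Q] = 4

Solving the quadratic in x^2: x^2 = (10 ± √(10^2 - 4·21))/2 = (10 ± √16)/2 = (10 ± 4)/2, giving x^2 = 3 or x^2 = 7. So f(x) = (x^2 - 3)(x^2 - 7) and the roots of f are ±√3, ±√7. Hence the splitting field is K = Q(√3, √7). Since 3 and 7 are distinct squarefree integers > 1, their product 21 is not a perfect square, so √7 ∉ Q(√3). By the tower law [K:Q] = [Q(√3,√7):Q(√3)] · [Q(√3):Q] = 2 · 2 = 4.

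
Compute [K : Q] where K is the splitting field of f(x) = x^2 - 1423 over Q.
[K : Q] = 2

f(x) = x^2 - 1423 factors as (x - √1423)(x + √1423). The splitting field is K = Q(√1423). Since 1423 is squarefree and > 1, it is not a perfect square, so x^2 - 1423 is irreducible over Q and [Q(√1423) : Q] = 2. Hence [K : Q] = 2.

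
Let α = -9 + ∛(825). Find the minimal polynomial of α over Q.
m_α(x) = x^3 + 27x^2 + 243x - 96

Set β = α + 9 = ∛(825), so β^3 = 825. Then (α + 9)^3 - 825 = 0, i.e. α is a root of g(x) = (x + 9)^3 - 825 = x^3 + 27x^2 + 243x - 96. Since g(x) = h(x + 9) where h(x) = x^3 - 825, and h is irreducible over Q (because 825 is not a perfect cube, so h has no rational root, and a monic cubic with no rational root is irreducible), g is also irreducible (irreducibility is preserved under the substitution x → x + 9). Hence m_α(x) = x^3 + 27x^2 + 243x - 96.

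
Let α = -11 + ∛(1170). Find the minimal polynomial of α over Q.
m_α(x) = x^3 + 33x^2 + 363x + 161

Set β = α + 11 = ∛(1170), so β^3 = 1170. Then (α + 11)^3 - 1170 = 0, i.e. α is a root of g(x) = (x + 11)^3 - 1170 = x^3 + 33x^2 + 363x + 161. Since g(x) = h(x + 11) where h(x) = x^3 - 1170, and h is irreducible over Q (because 1170 is not a perfect cube, so h has no rational root, and a monic cubic with no rational root is irreducible), g is also irreducible (irreducibility is preserved under the substitution x → x + 11). Hence m_α(x) = x^3 + 33x^2 + 363x + 161.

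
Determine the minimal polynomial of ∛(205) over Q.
m_α(x) = x^3 - 205

α satisfies α^3 = 205, so x^3 - 205 annihilates α. By the rational root test, a rational root p/q (in lowest terms) of x^3 - 205 would satisfy p^3 = 205 q^3, forcing q = 1 and p^3 = 205; but 205 is not a perfect cube, contradiction. A monic cubic over Q with no rational root is irreducible (any nontrivial factorization would include a linear factor). Hence x^3 - 205 is the minimal polynomial of α, and in particular [Q(α):Q] = 3.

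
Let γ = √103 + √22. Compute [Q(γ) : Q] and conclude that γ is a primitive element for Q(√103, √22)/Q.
[Q(γ) : Q] = 4 (equivalently, Q(γ) = Q(√103, √22))

Obviously Q(γ) ⊆ Q(√103, √22), and [Q(√103, √22):Q] = 4 (since 103, 22 are distinct squarefree integers > 1 with 2266 not a perfect square). To show equality we compute the minimal polynomial of γ. From γ = √103 + √22: γ^2 = 103 + 2√(2266) + 22 = 125 + 2√(2266), so γ^2 - 125 = 2√(2266); squaring, (γ^2 - 125)^2 = 4·2266, i.e. γ^4 - 250γ^2 + 15625 - 9064 = 0, i.e. γ^4 - 250γ^2 + 6561 = 0. So γ is a root of x^4 - 250x^2 + 6561. This polynomial is irreducible over Q: it has no rational root (each ±√103 ± √22 is irrational), and any factorization into two quadratics over Q would force √(2266) ∈ Q (pairing opposite roots) or √103, √22 ∈ Q (other pairings), all impossible. Hence [Q(γ):Q] = 4 = [Q(√103, √22):Q], so Q(γ) = Q(√103, √22).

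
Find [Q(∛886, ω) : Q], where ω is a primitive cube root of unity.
[Q(∛886, ω) : Q] = 6

[Q(∛886):Q] = 3 (min poly x^3 - 886, irreducible since 886 is not a perfect cube). [Q(ω):Q] = 2 (min poly x^2 + x + 1). Since Q(∛886) ⊂ R and ω ∉ R, we have ω ∉ Q(∛886), so x^2 + x + 1 remains irreducible over Q(∛886) and [Q(∛886, ω) : Q(∛886)] = 2. By the tower law, [Q(∛886, ω) : Q] = 3 · 2 = 6. (In fact Q(∛886, ω) is the splitting field of x^3 - 886 over Q.)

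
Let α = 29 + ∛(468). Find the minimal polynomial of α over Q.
m_α(x) = x^3 - 87x^2 + 2523x - 24857

Set β = α - 29 = ∛(468), so β^3 = 468. Then (α - 29)^3 - 468 = 0, i.e. α is a root of g(x) = (x - 29)^3 - 468 = x^3 - 87x^2 + 2523x - 24857. Since g(x) = h(x - 29) where h(x) = x^3 - 468, and h is irreducible over Q (because 468 is not a perfect cube, so h has no rational root, and a monic cubic with no rational root is irreducible), g is also irreducible (irreducibility is preserved under the substitution x → x - 29). Hence m_α(x) = x^3 - 87x^2 + 2523x - 24857.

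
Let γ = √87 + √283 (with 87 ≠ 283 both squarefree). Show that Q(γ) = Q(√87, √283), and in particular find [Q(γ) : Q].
[Q(γ) : Q] = 4 (equivalently, Q(γ) = Q(√87, √283))

Obviously Q(γ) ⊆ Q(√87, √283), and [Q(√87, √283):Q] = 4 (since 87, 283 are distinct squarefree integers > 1 with 24621 not a perfect square). To show equality we compute the minimal polynomial of γ. From γ = √87 + √283: γ^2 = 87 + 2√(24621) + 283 = 370 + 2√(24621), so γ^2 - 370 = 2√(24621); squaring, (γ^2 - 370)^2 = 4·24621, i.e. γ^4 - 740γ^2 + 136900 - 98484 = 0, i.e. γ^4 - 740γ^2 + 38416 = 0. So γ is a root of x^4 - 740x^2 + 38416. This polynomial is irreducible over Q: it has no rational root (each ±√87 ± √283 is irrational), and any factorization into two quadratics over Q would force √(24621) ∈ Q (pairing opposite roots) or √87, √283 ∈ Q (other pairings), all impossible. Hence [Q(γ):Q] = 4 = [Q(√87, √283):Q], so Q(γ) = Q(√87, √283).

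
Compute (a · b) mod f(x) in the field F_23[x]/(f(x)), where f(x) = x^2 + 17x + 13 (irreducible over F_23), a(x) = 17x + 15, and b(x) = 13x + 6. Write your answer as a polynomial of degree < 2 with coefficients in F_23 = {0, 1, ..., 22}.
a · b ≡ 13x (mod f(x))

Multiply in F_23[x]: a(x)·b(x) = (17x + 15)·(13x + 6) = 14x^2 + 21x + 21. This has degree ≥ 2, so divide by f(x) over F_23: 14x^2 + 21x + 21 = (14)·(x^2 + 17x + 13) + (13x). Hence a·b ≡ 13x (mod f). (F_23[x]/(f) is a field with 23^2 = 529 elements since f is irreducible of degree 2.)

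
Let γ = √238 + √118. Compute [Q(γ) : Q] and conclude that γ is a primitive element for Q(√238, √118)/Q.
[Q(γ) : Q] = 4 (equivalently, Q(γ) = Q(√238, √118))

Obviously Q(γ) ⊆ Q(√238, √118), and [Q(√238, √118):Q] = 4 (since 238, 118 are distinct squarefree integers > 1 with 28084 not a perfect square). To show equality we compute the minimal polynomial of γ. From γ = √238 + √118: γ^2 = 238 + 2√(28084) + 118 = 356 + 2√(28084), so γ^2 - 356 = 2√(28084); squaring, (γ^2 - 356)^2 = 4·28084, i.e. γ^4 - 712γ^2 + 126736 - 112336 = 0, i.e. γ^4 - 712γ^2 + 14400 = 0. So γ is a root of x^4 - 712x^2 + 14400. This polynomial is irreducible over Q: it has no rational root (each ±√238 ± √118 is irrational), and any factorization into two quadratics over Q would force √(28084) ∈ Q (pairing opposite roots) or √238, √118 ∈ Q (other pairings), all impossible. Hence [Q(γ):Q] = 4 = [Q(√238, √118):Q], so Q(γ) = Q(√238, √118).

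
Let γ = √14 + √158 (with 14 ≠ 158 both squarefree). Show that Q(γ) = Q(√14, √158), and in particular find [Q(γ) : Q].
[Q(γ) : Q] = 4 (equivalently, Q(γ) = Q(√14, √158))

Obviously Q(γ) ⊆ Q(√14, √158), and [Q(√14, √158):Q] = 4 (since 14, 158 are distinct squarefree integers > 1 with 2212 not a perfect square). To show equality we compute the minimal polynomial of γ. From γ = √14 + √158: γ^2 = 14 + 2√(2212) + 158 = 172 + 2√(2212), so γ^2 - 172 = 2√(2212); squaring, (γ^2 - 172)^2 = 4·2212, i.e. γ^4 - 344γ^2 + 29584 - 8848 = 0, i.e. γ^4 - 344γ^2 + 20736 = 0. So γ is a root of x^4 - 344x^2 + 20736. This polynomial is irreducible over Q: it has no rational root (each ±√14 ± √158 is irrational), and any factorization into two quadratics over Q would force √(2212) ∈ Q (pairing opposite roots) or √14, √158 ∈ Q (other pairings), all impossible. Hence [Q(γ):Q] = 4 = [Q(√14, √158):Q], so Q(γ) = Q(√14, √158).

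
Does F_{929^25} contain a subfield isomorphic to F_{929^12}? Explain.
No: F_{929^12} is not a subfield of F_{929^25}

F_{p^m} embeds in F_{p^n} iff m | n. Here 12 ∤ 25 (since 25 = 2·12 + 1 with remainder 1 ≠ 0), so F_{929^12} is not a subfield of F_{929^25}. Equivalently: if it were, the tower law would give 12 = [F_{929^12}:F_929] dividing [F_{929^25}:F_929] = 25, contradiction.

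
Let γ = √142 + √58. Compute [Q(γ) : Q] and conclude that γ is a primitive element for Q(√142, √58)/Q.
[Q(γ) : Q] = 4 (equivalently, Q(γ) = Q(√142, √58))

Obviously Q(γ) ⊆ Q(√142, √58), and [Q(√142, √58):Q] = 4 (since 142, 58 are distinct squarefree integers > 1 with 8236 not a perfect square). To show equality we compute the minimal polynomial of γ. From γ = √142 + √58: γ^2 = 142 + 2√(8236) + 58 = 200 + 2√(8236), so γ^2 - 200 = 2√(8236); squaring, (γ^2 - 200)^2 = 4·8236, i.e. γ^4 - 400γ^2 + 40000 - 32944 = 0, i.e. γ^4 - 400γ^2 + 7056 = 0. So γ is a root of x^4 - 400x^2 + 7056. This polynomial is irreducible over Q: it has no rational root (each ±√142 ± √58 is irrational), and any factorization into two quadratics over Q would force √(8236) ∈ Q (pairing opposite roots) or √142, √58 ∈ Q (other pairings), all impossible. Hence [Q(γ):Q] = 4 = [Q(√142, √58):Q], so Q(γ) = Q(√142, √58).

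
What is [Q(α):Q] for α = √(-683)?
[Q(α):Q] = 2

[Q(α):Q] equals the degree of the minimal polynomial of α. Here α^2 = -683 and x^2 + 683 is irreducible (d = -683 is squarefree, ≠ 1, hence not a square), so deg(m_α) = 2. Thus [Q(α):Q] = 2.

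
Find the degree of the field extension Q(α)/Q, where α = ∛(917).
[Q(α):Q] = 3

The minimal polynomial of α is x^3 - 917, irreducible over Q since 917 is not a perfect cube (so x^3 - 917 has no rational root). Hence [Q(α):Q] = deg(m_α) = 3.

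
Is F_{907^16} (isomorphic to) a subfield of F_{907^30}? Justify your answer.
No: F_{907^16} is not a subfield of F_{907^30}

F_{p^m} embeds in F_{p^n} iff m | n. Here 16 ∤ 30 (since 30 = 1·16 + 14 with remainder 14 ≠ 0), so F_{907^16} is not a subfield of F_{907^30}. Equivalently: if it were, the tower law would give 16 = [F_{907^16}:F_907] dividing [F_{907^30}:F_907] = 30, contradiction.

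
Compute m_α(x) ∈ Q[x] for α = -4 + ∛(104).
m_α(x) = x^3 + 12x^2 + 48x - 40

Set β = α + 4 = ∛(104), so β^3 = 104. Then (α + 4)^3 - 104 = 0, i.e. α is a root of g(x) = (x + 4)^3 - 104 = x^3 + 12x^2 + 48x - 40. Since g(x) = h(x + 4) where h(x) = x^3 - 104, and h is irreducible over Q (because 104 is not a perfect cube, so h has no rational root, and a monic cubic with no rational root is irreducible), g is also irreducible (irreducibility is preserved under the substitution x → x + 4). Hence m_α(x) = x^3 + 12x^2 + 48x - 40.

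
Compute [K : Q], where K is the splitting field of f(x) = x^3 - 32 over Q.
[K : Q] = 6

The roots of x^3 - 32 are ∛32, ω∛32, ω^2∛32 where ω = e^(2πi/3) is a primitive cube root of unity, so K = Q(∛32, ω). Now [Q(∛32):Q] = 3 (since 32 is not a perfect cube, x^3 - 32 is irreducible) and [Q(ω):Q] = 2. Both 2 and 3 divide [K:Q], and [K:Q] ≤ 3·2 = 6, so [K:Q] = 6. (Equivalently: Q(∛32) ⊂ R but ω ∉ R, so [K : Q(∛32)] = 2.)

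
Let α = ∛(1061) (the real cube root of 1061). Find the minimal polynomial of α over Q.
m_α(x) = x^3 - 1061

α satisfies α^3 = 1061, so x^3 - 1061 annihilates α. By the rational root test, a rational root p/q (in lowest terms) of x^3 - 1061 would satisfy p^3 = 1061 q^3, forcing q = 1 and p^3 = 1061; but 1061 is not a perfect cube, contradiction. A monic cubic over Q with no rational root is irreducible (any nontrivial factorization would include a linear factor). Hence x^3 - 1061 is the minimal polynomial of α, and in particular [Q(α):Q] = 3.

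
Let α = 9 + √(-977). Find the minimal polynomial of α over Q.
m_α(x) = x^2 - 18x + 1058

From α - 9 = √(-977), squaring gives (α - 9)^2 = -977, i.e. α^2 - 18α + 81 = -977, so α^2 - 18α + 1058 = 0. The discriminant of x^2 - 18x + 1058 is (-18)^2 - 4·(1058) = 324 - 4232 = -3908, and 4·(-977) is not a perfect square in Q since -977 is squarefree and ≠ 1. Hence x^2 - 18x + 1058 is irreducible over Q and is the minimal polynomial of α.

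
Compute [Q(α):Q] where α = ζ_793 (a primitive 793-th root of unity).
[Q(α):Q] = 720

The minimal polynomial of ζ_793 over Q is the 793-th cyclotomic polynomial Φ_793(x), which is irreducible over Q and has degree φ(793) = 720. Hence [Q(α):Q] = φ(793) = 720.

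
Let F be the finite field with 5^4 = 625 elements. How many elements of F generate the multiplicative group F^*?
There are φ(624) = 192 primitive elements

F_q^* is cyclic of order q - 1 = 624. A cyclic group of order m has exactly φ(m) generators. Here m = 624 = 2^4 · 3 · 13, so the number of primitive elements is φ(624) = 192.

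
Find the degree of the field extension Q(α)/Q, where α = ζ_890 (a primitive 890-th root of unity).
[Q(α):Q] = 352

The minimal polynomial of ζ_890 over Q is the 890-th cyclotomic polynomial Φ_890(x), which is irreducible over Q and has degree φ(890) = 352. Hence [Q(α):Q] = φ(890) = 352.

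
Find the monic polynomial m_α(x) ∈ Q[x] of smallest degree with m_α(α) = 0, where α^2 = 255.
m_α(x) = x^2 - 255

α satisfies α^2 - 255 = 0, so x^2 - 255 annihilates α. Since d = 255 is squarefree and ≠ 1, it is not a perfect square in Q, so x^2 - 255 has no rational root and is therefore irreducible over Q (a degree-2 polynomial over a field is irreducible iff it has no root). Hence m_α(x) = x^2 - 255.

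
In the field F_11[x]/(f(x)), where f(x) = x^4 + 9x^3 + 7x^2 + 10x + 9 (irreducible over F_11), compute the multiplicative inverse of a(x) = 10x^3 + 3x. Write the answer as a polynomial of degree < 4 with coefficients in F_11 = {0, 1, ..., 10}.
a(x)^(-1) ≡ 4x^2 + 8x + 8 (mod f(x))

Since f is irreducible over F_11, F_11[x]/(f) is a field and a(x) ≠ 0 has an inverse. Apply the extended Euclidean algorithm to f(x) and a(x) in F_11[x]: f(x) = (10x + 2)·a(x) + (10x^2 + 4x + 9);  a(x) = (x + 4)·(10x^2 + 4x + 9) + (8). The last nonzero remainder is the constant 8 = gcd(f, a) in F_11. Back-substituting through the division chain expresses 8 = s(x)·a(x) + t(x)·f(x) with s(x) ≡ 10x^2 + 9x + 9 (mod f), so (10x^2 + 9x + 9)·a(x) ≡ 8 (mod f). Multiplying by 8^(-1) ≡ 7 in F_11 gives a(x)^(-1) ≡ 7·(10x^2 + 9x + 9) ≡ 4x^2 + 8x + 8 (mod f). Check: (10x^3 + 3x)·(4x^2 + 8x + 8) = 7x^5 + 3x^4 + 4x^3 + 2x^2 + 2x ≡ 1 (mod x^4 + 9x^3 + 7x^2 + 10x + 9).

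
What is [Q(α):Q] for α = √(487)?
[Q(α):Q] = 2

[Q(α):Q] equals the degree of the minimal polynomial of α. Here α^2 = 487 and x^2 - 487 is irreducible (d = 487 is squarefree, ≠ 1, hence not a square), so deg(m_α) = 2. Thus [Q(α):Q] = 2.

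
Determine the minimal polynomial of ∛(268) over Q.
m_α(x) = x^3 - 268

α satisfies α^3 = 268, so x^3 - 268 annihilates α. By the rational root test, a rational root p/q (in lowest terms) of x^3 - 268 would satisfy p^3 = 268 q^3, forcing q = 1 and p^3 = 268; but 268 is not a perfect cube, contradiction. A monic cubic over Q with no rational root is irreducible (any nontrivial factorization would include a linear factor). Hence x^3 - 268 is the minimal polynomial of α, and in particular [Q(α):Q] = 3.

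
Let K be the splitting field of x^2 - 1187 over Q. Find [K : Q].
[K : Q] = 2

f(x) = x^2 - 1187 factors as (x - √1187)(x + √1187). The splitting field is K = Q(√1187). Since 1187 is squarefree and > 1, it is not a perfect square, so x^2 - 1187 is irreducible over Q and [Q(√1187) : Q] = 2. Hence [K : Q] = 2.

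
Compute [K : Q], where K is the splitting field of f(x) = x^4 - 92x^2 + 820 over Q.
[K : Q] = 4

Solving the quadratic in x^2: x^2 = (92 ± √(92^2 - 4·820))/2 = (92 ± √5184)/2 = (92 ± 72)/2, giving x^2 = 82 or x^2 = 10. So f(x) = (x^2 - 82)(x^2 - 10) and the roots of f are ±√82, ±√10. Hence the splitting field is K = Q(√82, √10). Since 82 and 10 are distinct squarefree integers > 1, their product 820 is not a perfect square, so √10 ∉ Q(√82). By the tower law [K:Q] = [Q(√82,√10):Q(√82)] · [Q(√82):Q] = 2 · 2 = 4.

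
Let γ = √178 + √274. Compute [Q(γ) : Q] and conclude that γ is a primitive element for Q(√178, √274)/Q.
[Q(γ) : Q] = 4 (equivalently, Q(γ) = Q(√178, √274))

Obviously Q(γ) ⊆ Q(√178, √274), and [Q(√178, √274):Q] = 4 (since 178, 274 are distinct squarefree integers > 1 with 48772 not a perfect square). To show equality we compute the minimal polynomial of γ. From γ = √178 + √274: γ^2 = 178 + 2√(48772) + 274 = 452 + 2√(48772), so γ^2 - 452 = 2√(48772); squaring, (γ^2 - 452)^2 = 4·48772, i.e. γ^4 - 904γ^2 + 204304 - 195088 = 0, i.e. γ^4 - 904γ^2 + 9216 = 0. So γ is a root of x^4 - 904x^2 + 9216. This polynomial is irreducible over Q: it has no rational root (each ±√178 ± √274 is irrational), and any factorization into two quadratics over Q would force √(48772) ∈ Q (pairing opposite roots) or √178, √274 ∈ Q (other pairings), all impossible. Hence [Q(γ):Q] = 4 = [Q(√178, √274):Q], so Q(γ) = Q(√178, √274).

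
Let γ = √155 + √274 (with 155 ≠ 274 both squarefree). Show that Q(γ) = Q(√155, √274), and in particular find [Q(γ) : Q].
[Q(γ) : Q] = 4 (equivalently, Q(γ) = Q(√155, √274))

Obviously Q(γ) ⊆ Q(√155, √274), and [Q(√155, √274):Q] = 4 (since 155, 274 are distinct squarefree integers > 1 with 42470 not a perfect square). To show equality we compute the minimal polynomial of γ. From γ = √155 + √274: γ^2 = 155 + 2√(42470) + 274 = 429 + 2√(42470), so γ^2 - 429 = 2√(42470); squaring, (γ^2 - 429)^2 = 4·42470, i.e. γ^4 - 858γ^2 + 184041 - 169880 = 0, i.e. γ^4 - 858γ^2 + 14161 = 0. So γ is a root of x^4 - 858x^2 + 14161. This polynomial is irreducible over Q: it has no rational root (each ±√155 ± √274 is irrational), and any factorization into two quadratics over Q would force √(42470) ∈ Q (pairing opposite roots) or √155, √274 ∈ Q (other pairings), all impossible. Hence [Q(γ):Q] = 4 = [Q(√155, √274):Q], so Q(γ) = Q(√155, √274).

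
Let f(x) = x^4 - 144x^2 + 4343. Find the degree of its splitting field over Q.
[K : Q] = 4

Solving the quadratic in x^2: x^2 = (144 ± √(144^2 - 4·4343))/2 = (144 ± √3364)/2 = (144 ± 58)/2, giving x^2 = 101 or x^2 = 43. So f(x) = (x^2 - 101)(x^2 - 43) and the roots of f are ±√101, ±√43. Hence the splitting field is K = Q(√101, √43). Since 101 and 43 are distinct squarefree integers > 1, their product 4343 is not a perfect square, so √43 ∉ Q(√101). By the tower law [K:Q] = [Q(√101,√43):Q(√101)] · [Q(√101):Q] = 2 · 2 = 4.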